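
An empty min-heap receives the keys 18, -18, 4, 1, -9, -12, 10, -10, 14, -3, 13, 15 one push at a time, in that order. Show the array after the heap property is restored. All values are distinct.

Insert 18:
  append 18 at index 0 → [18] (no swap needed)
Insert -18:
  append -18 at index 1 → [18, -18]
  -18 < parent 18 at index 0, swap → [-18, 18]
Insert 4:
  append 4 at index 2 → [-18, 18, 4] (no swap needed)
Insert 1:
  append 1 at index 3 → [-18, 18, 4, 1]
  1 < parent 18 at index 1, swap → [-18, 1, 4, 18]
Insert -9:
  append -9 at index 4 → [-18, 1, 4, 18, -9]
  -9 < parent 1 at index 1, swap → [-18, -9, 4, 18, 1]
Insert -12:
  append -12 at index 5 → [-18, -9, 4, 18, 1, -12]
  -12 < parent 4 at index 2, swap → [-18, -9, -12, 18, 1, 4]
Insert 10:
  append 10 at index 6 → [-18, -9, -12, 18, 1, 4, 10] (no swap needed)
Insert -10:
  append -10 at index 7 → [-18, -9, -12, 18, 1, 4, 10, -10]
  -10 < parent 18 at index 3, swap → [-18, -9, -12, -10, 1, 4, 10, 18]
  -10 < parent -9 at index 1, swap → [-18, -10, -12, -9, 1, 4, 10, 18]
Insert 14:
  append 14 at index 8 → [-18, -10, -12, -9, 1, 4, 10, 18, 14] (no swap needed)
Insert -3:
  append -3 at index 9 → [-18, -10, -12, -9, 1, 4, 10, 18, 14, -3]
  -3 < parent 1 at index 4, swap → [-18, -10, -12, -9, -3, 4, 10, 18, 14, 1]
Insert 13:
  append 13 at index 10 → [-18, -10, -12, -9, -3, 4, 10, 18, 14, 1, 13] (no swap needed)
Insert 15:
  append 15 at index 11 → [-18, -10, -12, -9, -3, 4, 10, 18, 14, 1, 13, 15] (no swap needed)

[-18, -10, -12, -9, -3, 4, 10, 18, 14, 1, 13, 15]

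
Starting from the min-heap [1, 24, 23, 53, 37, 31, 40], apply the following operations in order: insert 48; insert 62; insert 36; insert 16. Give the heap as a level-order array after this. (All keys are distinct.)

insert 48:
  append 48 at index 7 → [1, 24, 23, 53, 37, 31, 40, 48]
  48 < parent 53 at index 3, swap → [1, 24, 23, 48, 37, 31, 40, 53]
insert 62:
  append 62 at index 8 → [1, 24, 23, 48, 37, 31, 40, 53, 62] (no swap needed)
insert 36:
  append 36 at index 9 → [1, 24, 23, 48, 37, 31, 40, 53, 62, 36]
  36 < parent 37 at index 4, swap → [1, 24, 23, 48, 36, 31, 40, 53, 62, 37]
insert 16:
  append 16 at index 10 → [1, 24, 23, 48, 36, 31, 40, 53, 62, 37, 16]
  16 < parent 36 at index 4, swap → [1, 24, 23, 48, 16, 31, 40, 53, 62, 37, 36]
  16 < parent 24 at index 1, swap → [1, 16, 23, 48, 24, 31, 40, 53, 62, 37, 36]

[1, 16, 23, 48, 24, 31, 40, 53, 62, 37, 36]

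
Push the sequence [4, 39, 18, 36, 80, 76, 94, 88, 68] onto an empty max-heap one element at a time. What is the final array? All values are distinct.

[94, 88, 80, 68, 36, 18, 76, 4, 39]

Insert 4:
  append 4 at index 0 → [4] (no swap needed)
Insert 39:
  append 39 at index 1 → [4, 39]
  39 > parent 4 at index 0, swap → [39, 4]
Insert 18:
  append 18 at index 2 → [39, 4, 18] (no swap needed)
Insert 36:
  append 36 at index 3 → [39, 4, 18, 36]
  36 > parent 4 at index 1, swap → [39, 36, 18, 4]
Insert 80:
  append 80 at index 4 → [39, 36, 18, 4, 80]
  80 > parent 36 at index 1, swap → [39, 80, 18, 4, 36]
  80 > parent 39 at index 0, swap → [80, 39, 18, 4, 36]
Insert 76:
  append 76 at index 5 → [80, 39, 18, 4, 36, 76]
  76 > parent 18 at index 2, swap → [80, 39, 76, 4, 36, 18]
Insert 94:
  append 94 at index 6 → [80, 39, 76, 4, 36, 18, 94]
  94 > parent 76 at index 2, swap → [80, 39, 94, 4, 36, 18, 76]
  94 > parent 80 at index 0, swap → [94, 39, 80, 4, 36, 18, 76]
Insert 88:
  append 88 at index 7 → [94, 39, 80, 4, 36, 18, 76, 88]
  88 > parent 4 at index 3, swap → [94, 39, 80, 88, 36, 18, 76, 4]
  88 > parent 39 at index 1, swap → [94, 88, 80, 39, 36, 18, 76, 4]
Insert 68:
  append 68 at index 8 → [94, 88, 80, 39, 36, 18, 76, 4, 68]
  68 > parent 39 at index 3, swap → [94, 88, 80, 68, 36, 18, 76, 4, 39]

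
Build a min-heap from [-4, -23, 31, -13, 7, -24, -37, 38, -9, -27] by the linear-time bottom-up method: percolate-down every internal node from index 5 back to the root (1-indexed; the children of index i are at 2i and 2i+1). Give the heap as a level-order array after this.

sift down from index 5:
  7 vs only child -27 at index 10, swap → [-4, -23, 31, -13, -27, -24, -37, 38, -9, 7]
sift down from index 4: already satisfies heap property
sift down from index 3:
  31 vs smaller child -37 at index 7, swap → [-4, -23, -37, -13, -27, -24, 31, 38, -9, 7]
sift down from index 2:
  -23 vs smaller child -27 at index 5, swap → [-4, -27, -37, -13, -23, -24, 31, 38, -9, 7]
sift down from index 1:
  -4 vs smaller child -37 at index 3, swap → [-37, -27, -4, -13, -23, -24, 31, 38, -9, 7]
  -4 vs smaller child -24 at index 6, swap → [-37, -27, -24, -13, -23, -4, 31, 38, -9, 7]

[-37, -27, -24, -13, -23, -4, 31, 38, -9, 7]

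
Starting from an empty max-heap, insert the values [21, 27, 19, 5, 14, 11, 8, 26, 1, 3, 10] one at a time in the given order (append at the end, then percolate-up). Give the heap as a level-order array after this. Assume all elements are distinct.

Insert 21:
  append 21 at index 0 → [21] (no swap needed)
Insert 27:
  append 27 at index 1 → [21, 27]
  27 > parent 21 at index 0, swap → [27, 21]
Insert 19:
  append 19 at index 2 → [27, 21, 19] (no swap needed)
Insert 5:
  append 5 at index 3 → [27, 21, 19, 5] (no swap needed)
Insert 14:
  append 14 at index 4 → [27, 21, 19, 5, 14] (no swap needed)
Insert 11:
  append 11 at index 5 → [27, 21, 19, 5, 14, 11] (no swap needed)
Insert 8:
  append 8 at index 6 → [27, 21, 19, 5, 14, 11, 8] (no swap needed)
Insert 26:
  append 26 at index 7 → [27, 21, 19, 5, 14, 11, 8, 26]
  26 > parent 5 at index 3, swap → [27, 21, 19, 26, 14, 11, 8, 5]
  26 > parent 21 at index 1, swap → [27, 26, 19, 21, 14, 11, 8, 5]
Insert 1:
  append 1 at index 8 → [27, 26, 19, 21, 14, 11, 8, 5, 1] (no swap needed)
Insert 3:
  append 3 at index 9 → [27, 26, 19, 21, 14, 11, 8, 5, 1, 3] (no swap needed)
Insert 10:
  append 10 at index 10 → [27, 26, 19, 21, 14, 11, 8, 5, 1, 3, 10] (no swap needed)

[27, 26, 19, 21, 14, 11, 8, 5, 1, 3, 10]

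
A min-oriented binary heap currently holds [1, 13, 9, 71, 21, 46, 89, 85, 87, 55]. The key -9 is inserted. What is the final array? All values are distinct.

append -9 at index 10 → [1, 13, 9, 71, 21, 46, 89, 85, 87, 55, -9]
-9 < parent 21 at index 4, swap → [1, 13, 9, 71, -9, 46, 89, 85, 87, 55, 21]
-9 < parent 13 at index 1, swap → [1, -9, 9, 71, 13, 46, 89, 85, 87, 55, 21]
-9 < parent 1 at index 0, swap → [-9, 1, 9, 71, 13, 46, 89, 85, 87, 55, 21]

[-9, 1, 9, 71, 13, 46, 89, 85, 87, 55, 21]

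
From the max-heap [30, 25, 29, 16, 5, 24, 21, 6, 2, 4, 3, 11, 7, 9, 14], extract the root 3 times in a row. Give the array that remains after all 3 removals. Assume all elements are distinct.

extract-max #1 returns 30:
  remove root 30; move last element 14 to root → [14, 25, 29, 16, 5, 24, 21, 6, 2, 4, 3, 11, 7, 9]
  14 vs larger child 29 at index 2, swap → [29, 25, 14, 16, 5, 24, 21, 6, 2, 4, 3, 11, 7, 9]
  14 vs larger child 24 at index 5, swap → [29, 25, 24, 16, 5, 14, 21, 6, 2, 4, 3, 11, 7, 9]
extract-max #2 returns 29:
  remove root 29; move last element 9 to root → [9, 25, 24, 16, 5, 14, 21, 6, 2, 4, 3, 11, 7]
  9 vs larger child 25 at index 1, swap → [25, 9, 24, 16, 5, 14, 21, 6, 2, 4, 3, 11, 7]
  9 vs larger child 16 at index 3, swap → [25, 16, 24, 9, 5, 14, 21, 6, 2, 4, 3, 11, 7]
extract-max #3 returns 25:
  remove root 25; move last element 7 to root → [7, 16, 24, 9, 5, 14, 21, 6, 2, 4, 3, 11]
  7 vs larger child 24 at index 2, swap → [24, 16, 7, 9, 5, 14, 21, 6, 2, 4, 3, 11]
  7 vs larger child 21 at index 6, swap → [24, 16, 21, 9, 5, 14, 7, 6, 2, 4, 3, 11]

[24, 16, 21, 9, 5, 14, 7, 6, 2, 4, 3, 11]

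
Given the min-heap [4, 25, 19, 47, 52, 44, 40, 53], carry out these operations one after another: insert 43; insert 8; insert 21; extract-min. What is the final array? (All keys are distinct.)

[8, 21, 19, 43, 25, 44, 40, 53, 47, 52]

insert 43:
  append 43 at index 8 → [4, 25, 19, 47, 52, 44, 40, 53, 43]
  43 < parent 47 at index 3, swap → [4, 25, 19, 43, 52, 44, 40, 53, 47]
insert 8:
  append 8 at index 9 → [4, 25, 19, 43, 52, 44, 40, 53, 47, 8]
  8 < parent 52 at index 4, swap → [4, 25, 19, 43, 8, 44, 40, 53, 47, 52]
  8 < parent 25 at index 1, swap → [4, 8, 19, 43, 25, 44, 40, 53, 47, 52]
insert 21:
  append 21 at index 10 → [4, 8, 19, 43, 25, 44, 40, 53, 47, 52, 21]
  21 < parent 25 at index 4, swap → [4, 8, 19, 43, 21, 44, 40, 53, 47, 52, 25]
extract-min → returns 4:
  remove root 4; move last element 25 to root → [25, 8, 19, 43, 21, 44, 40, 53, 47, 52]
  25 vs smaller child 8 at index 1, swap → [8, 25, 19, 43, 21, 44, 40, 53, 47, 52]
  25 vs smaller child 21 at index 4, swap → [8, 21, 19, 43, 25, 44, 40, 53, 47, 52]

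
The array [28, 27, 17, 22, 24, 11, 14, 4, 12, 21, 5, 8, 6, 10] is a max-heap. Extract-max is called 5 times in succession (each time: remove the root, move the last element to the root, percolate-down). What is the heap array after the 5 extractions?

[17, 12, 14, 6, 10, 11, 8, 4, 5]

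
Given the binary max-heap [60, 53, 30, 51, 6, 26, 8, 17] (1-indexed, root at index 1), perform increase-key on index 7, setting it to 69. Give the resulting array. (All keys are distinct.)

set index 7 from 8 to 69 → [60, 53, 30, 51, 6, 26, 69, 17]
69 > parent 30 at index 3, swap → [60, 53, 69, 51, 6, 26, 30, 17]
69 > parent 60 at index 1, swap → [69, 53, 60, 51, 6, 26, 30, 17]

[69, 53, 60, 51, 6, 26, 30, 17]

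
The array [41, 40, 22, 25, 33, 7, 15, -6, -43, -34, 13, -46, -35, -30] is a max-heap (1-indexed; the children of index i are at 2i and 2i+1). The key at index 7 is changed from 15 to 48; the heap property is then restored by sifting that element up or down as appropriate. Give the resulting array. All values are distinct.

[48, 40, 41, 25, 33, 7, 22, -6, -43, -34, 13, -46, -35, -30]

set index 7 from 15 to 48 → [41, 40, 22, 25, 33, 7, 48, -6, -43, -34, 13, -46, -35, -30]
48 > parent 22 at index 3, swap → [41, 40, 48, 25, 33, 7, 22, -6, -43, -34, 13, -46, -35, -30]
48 > parent 41 at index 1, swap → [48, 40, 41, 25, 33, 7, 22, -6, -43, -34, 13, -46, -35, -30]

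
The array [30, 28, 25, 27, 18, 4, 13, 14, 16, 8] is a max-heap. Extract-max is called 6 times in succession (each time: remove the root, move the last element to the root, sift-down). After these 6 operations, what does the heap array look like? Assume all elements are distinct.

[14, 13, 8, 4]

extract-max #1 returns 30:
  remove root 30; move last element 8 to root → [8, 28, 25, 27, 18, 4, 13, 14, 16]
  8 vs larger child 28 at index 1, swap → [28, 8, 25, 27, 18, 4, 13, 14, 16]
  8 vs larger child 27 at index 3, swap → [28, 27, 25, 8, 18, 4, 13, 14, 16]
  8 vs larger child 16 at index 8, swap → [28, 27, 25, 16, 18, 4, 13, 14, 8]
extract-max #2 returns 28:
  remove root 28; move last element 8 to root → [8, 27, 25, 16, 18, 4, 13, 14]
  8 vs larger child 27 at index 1, swap → [27, 8, 25, 16, 18, 4, 13, 14]
  8 vs larger child 18 at index 4, swap → [27, 18, 25, 16, 8, 4, 13, 14]
extract-max #3 returns 27:
  remove root 27; move last element 14 to root → [14, 18, 25, 16, 8, 4, 13]
  14 vs larger child 25 at index 2, swap → [25, 18, 14, 16, 8, 4, 13]
extract-max #4 returns 25:
  remove root 25; move last element 13 to root → [13, 18, 14, 16, 8, 4]
  13 vs larger child 18 at index 1, swap → [18, 13, 14, 16, 8, 4]
  13 vs larger child 16 at index 3, swap → [18, 16, 14, 13, 8, 4]
extract-max #5 returns 18:
  remove root 18; move last element 4 to root → [4, 16, 14, 13, 8]
  4 vs larger child 16 at index 1, swap → [16, 4, 14, 13, 8]
  4 vs larger child 13 at index 3, swap → [16, 13, 14, 4, 8]
extract-max #6 returns 16:
  remove root 16; move last element 8 to root → [8, 13, 14, 4]
  8 vs larger child 14 at index 2, swap → [14, 13, 8, 4]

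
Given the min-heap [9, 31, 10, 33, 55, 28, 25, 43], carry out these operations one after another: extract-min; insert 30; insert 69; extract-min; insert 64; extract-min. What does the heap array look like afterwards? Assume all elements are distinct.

extract-min → returns 9:
  remove root 9; move last element 43 to root → [43, 31, 10, 33, 55, 28, 25]
  43 vs smaller child 10 at index 2, swap → [10, 31, 43, 33, 55, 28, 25]
  43 vs smaller child 25 at index 6, swap → [10, 31, 25, 33, 55, 28, 43]
insert 30:
  append 30 at index 7 → [10, 31, 25, 33, 55, 28, 43, 30]
  30 < parent 33 at index 3, swap → [10, 31, 25, 30, 55, 28, 43, 33]
  30 < parent 31 at index 1, swap → [10, 30, 25, 31, 55, 28, 43, 33]
insert 69:
  append 69 at index 8 → [10, 30, 25, 31, 55, 28, 43, 33, 69] (no swap needed)
extract-min → returns 10:
  remove root 10; move last element 69 to root → [69, 30, 25, 31, 55, 28, 43, 33]
  69 vs smaller child 25 at index 2, swap → [25, 30, 69, 31, 55, 28, 43, 33]
  69 vs smaller child 28 at index 5, swap → [25, 30, 28, 31, 55, 69, 43, 33]
insert 64:
  append 64 at index 8 → [25, 30, 28, 31, 55, 69, 43, 33, 64] (no swap needed)
extract-min → returns 25:
  remove root 25; move last element 64 to root → [64, 30, 28, 31, 55, 69, 43, 33]
  64 vs smaller child 28 at index 2, swap → [28, 30, 64, 31, 55, 69, 43, 33]
  64 vs smaller child 43 at index 6, swap → [28, 30, 43, 31, 55, 69, 64, 33]

[28, 30, 43, 31, 55, 69, 64, 33]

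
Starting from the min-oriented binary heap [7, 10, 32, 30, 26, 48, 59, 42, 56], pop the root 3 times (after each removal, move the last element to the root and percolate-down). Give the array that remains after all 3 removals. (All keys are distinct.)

extract-min #1 returns 7:
  remove root 7; move last element 56 to root → [56, 10, 32, 30, 26, 48, 59, 42]
  56 vs smaller child 10 at index 1, swap → [10, 56, 32, 30, 26, 48, 59, 42]
  56 vs smaller child 26 at index 4, swap → [10, 26, 32, 30, 56, 48, 59, 42]
extract-min #2 returns 10:
  remove root 10; move last element 42 to root → [42, 26, 32, 30, 56, 48, 59]
  42 vs smaller child 26 at index 1, swap → [26, 42, 32, 30, 56, 48, 59]
  42 vs smaller child 30 at index 3, swap → [26, 30, 32, 42, 56, 48, 59]
extract-min #3 returns 26:
  remove root 26; move last element 59 to root → [59, 30, 32, 42, 56, 48]
  59 vs smaller child 30 at index 1, swap → [30, 59, 32, 42, 56, 48]
  59 vs smaller child 42 at index 3, swap → [30, 42, 32, 59, 56, 48]

[30, 42, 32, 59, 56, 48]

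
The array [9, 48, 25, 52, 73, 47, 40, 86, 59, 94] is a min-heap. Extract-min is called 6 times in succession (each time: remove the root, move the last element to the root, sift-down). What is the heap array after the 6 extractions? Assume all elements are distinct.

[59, 73, 86, 94]

extract-min #1 returns 9:
  remove root 9; move last element 94 to root → [94, 48, 25, 52, 73, 47, 40, 86, 59]
  94 vs smaller child 25 at index 2, swap → [25, 48, 94, 52, 73, 47, 40, 86, 59]
  94 vs smaller child 40 at index 6, swap → [25, 48, 40, 52, 73, 47, 94, 86, 59]
extract-min #2 returns 25:
  remove root 25; move last element 59 to root → [59, 48, 40, 52, 73, 47, 94, 86]
  59 vs smaller child 40 at index 2, swap → [40, 48, 59, 52, 73, 47, 94, 86]
  59 vs smaller child 47 at index 5, swap → [40, 48, 47, 52, 73, 59, 94, 86]
extract-min #3 returns 40:
  remove root 40; move last element 86 to root → [86, 48, 47, 52, 73, 59, 94]
  86 vs smaller child 47 at index 2, swap → [47, 48, 86, 52, 73, 59, 94]
  86 vs smaller child 59 at index 5, swap → [47, 48, 59, 52, 73, 86, 94]
extract-min #4 returns 47:
  remove root 47; move last element 94 to root → [94, 48, 59, 52, 73, 86]
  94 vs smaller child 48 at index 1, swap → [48, 94, 59, 52, 73, 86]
  94 vs smaller child 52 at index 3, swap → [48, 52, 59, 94, 73, 86]
extract-min #5 returns 48:
  remove root 48; move last element 86 to root → [86, 52, 59, 94, 73]
  86 vs smaller child 52 at index 1, swap → [52, 86, 59, 94, 73]
  86 vs smaller child 73 at index 4, swap → [52, 73, 59, 94, 86]
extract-min #6 returns 52:
  remove root 52; move last element 86 to root → [86, 73, 59, 94]
  86 vs smaller child 59 at index 2, swap → [59, 73, 86, 94]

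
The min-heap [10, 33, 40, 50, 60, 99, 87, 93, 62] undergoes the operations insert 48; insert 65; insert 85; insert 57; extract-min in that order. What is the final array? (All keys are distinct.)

insert 48:
  append 48 at index 9 → [10, 33, 40, 50, 60, 99, 87, 93, 62, 48]
  48 < parent 60 at index 4, swap → [10, 33, 40, 50, 48, 99, 87, 93, 62, 60]
insert 65:
  append 65 at index 10 → [10, 33, 40, 50, 48, 99, 87, 93, 62, 60, 65] (no swap needed)
insert 85:
  append 85 at index 11 → [10, 33, 40, 50, 48, 99, 87, 93, 62, 60, 65, 85]
  85 < parent 99 at index 5, swap → [10, 33, 40, 50, 48, 85, 87, 93, 62, 60, 65, 99]
insert 57:
  append 57 at index 12 → [10, 33, 40, 50, 48, 85, 87, 93, 62, 60, 65, 99, 57]
  57 < parent 85 at index 5, swap → [10, 33, 40, 50, 48, 57, 87, 93, 62, 60, 65, 99, 85]
extract-min → returns 10:
  remove root 10; move last element 85 to root → [85, 33, 40, 50, 48, 57, 87, 93, 62, 60, 65, 99]
  85 vs smaller child 33 at index 1, swap → [33, 85, 40, 50, 48, 57, 87, 93, 62, 60, 65, 99]
  85 vs smaller child 48 at index 4, swap → [33, 48, 40, 50, 85, 57, 87, 93, 62, 60, 65, 99]
  85 vs smaller child 60 at index 9, swap → [33, 48, 40, 50, 60, 57, 87, 93, 62, 85, 65, 99]

[33, 48, 40, 50, 60, 57, 87, 93, 62, 85, 65, 99]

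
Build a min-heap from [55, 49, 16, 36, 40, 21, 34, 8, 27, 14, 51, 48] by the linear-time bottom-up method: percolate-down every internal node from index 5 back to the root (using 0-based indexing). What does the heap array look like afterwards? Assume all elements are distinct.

[8, 14, 16, 27, 40, 21, 34, 36, 49, 55, 51, 48]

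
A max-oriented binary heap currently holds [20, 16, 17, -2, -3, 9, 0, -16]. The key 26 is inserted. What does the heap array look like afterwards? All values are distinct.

append 26 at index 8 → [20, 16, 17, -2, -3, 9, 0, -16, 26]
26 > parent -2 at index 3, swap → [20, 16, 17, 26, -3, 9, 0, -16, -2]
26 > parent 16 at index 1, swap → [20, 26, 17, 16, -3, 9, 0, -16, -2]
26 > parent 20 at index 0, swap → [26, 20, 17, 16, -3, 9, 0, -16, -2]

[26, 20, 17, 16, -3, 9, 0, -16, -2]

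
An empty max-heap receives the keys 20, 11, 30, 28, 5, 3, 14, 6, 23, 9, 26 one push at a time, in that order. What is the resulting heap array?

[30, 28, 20, 23, 26, 3, 14, 6, 11, 5, 9]

Insert 20:
  append 20 at index 0 → [20] (no swap needed)
Insert 11:
  append 11 at index 1 → [20, 11] (no swap needed)
Insert 30:
  append 30 at index 2 → [20, 11, 30]
  30 > parent 20 at index 0, swap → [30, 11, 20]
Insert 28:
  append 28 at index 3 → [30, 11, 20, 28]
  28 > parent 11 at index 1, swap → [30, 28, 20, 11]
Insert 5:
  append 5 at index 4 → [30, 28, 20, 11, 5] (no swap needed)
Insert 3:
  append 3 at index 5 → [30, 28, 20, 11, 5, 3] (no swap needed)
Insert 14:
  append 14 at index 6 → [30, 28, 20, 11, 5, 3, 14] (no swap needed)
Insert 6:
  append 6 at index 7 → [30, 28, 20, 11, 5, 3, 14, 6] (no swap needed)
Insert 23:
  append 23 at index 8 → [30, 28, 20, 11, 5, 3, 14, 6, 23]
  23 > parent 11 at index 3, swap → [30, 28, 20, 23, 5, 3, 14, 6, 11]
Insert 9:
  append 9 at index 9 → [30, 28, 20, 23, 5, 3, 14, 6, 11, 9]
  9 > parent 5 at index 4, swap → [30, 28, 20, 23, 9, 3, 14, 6, 11, 5]
Insert 26:
  append 26 at index 10 → [30, 28, 20, 23, 9, 3, 14, 6, 11, 5, 26]
  26 > parent 9 at index 4, swap → [30, 28, 20, 23, 26, 3, 14, 6, 11, 5, 9]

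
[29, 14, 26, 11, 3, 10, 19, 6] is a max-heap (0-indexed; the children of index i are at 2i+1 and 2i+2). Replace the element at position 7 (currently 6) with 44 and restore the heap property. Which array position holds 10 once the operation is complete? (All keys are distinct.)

5

set index 7 from 6 to 44 → [29, 14, 26, 11, 3, 10, 19, 44]
44 > parent 11 at index 3, swap → [29, 14, 26, 44, 3, 10, 19, 11]
44 > parent 14 at index 1, swap → [29, 44, 26, 14, 3, 10, 19, 11]
44 > parent 29 at index 0, swap → [44, 29, 26, 14, 3, 10, 19, 11]
resulting array: [44, 29, 26, 14, 3, 10, 19, 11]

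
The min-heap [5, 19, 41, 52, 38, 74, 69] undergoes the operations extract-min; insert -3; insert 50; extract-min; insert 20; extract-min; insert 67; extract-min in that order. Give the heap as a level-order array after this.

extract-min → returns 5:
  remove root 5; move last element 69 to root → [69, 19, 41, 52, 38, 74]
  69 vs smaller child 19 at index 1, swap → [19, 69, 41, 52, 38, 74]
  69 vs smaller child 38 at index 4, swap → [19, 38, 41, 52, 69, 74]
insert -3:
  append -3 at index 6 → [19, 38, 41, 52, 69, 74, -3]
  -3 < parent 41 at index 2, swap → [19, 38, -3, 52, 69, 74, 41]
  -3 < parent 19 at index 0, swap → [-3, 38, 19, 52, 69, 74, 41]
insert 50:
  append 50 at index 7 → [-3, 38, 19, 52, 69, 74, 41, 50]
  50 < parent 52 at index 3, swap → [-3, 38, 19, 50, 69, 74, 41, 52]
extract-min → returns -3:
  remove root -3; move last element 52 to root → [52, 38, 19, 50, 69, 74, 41]
  52 vs smaller child 19 at index 2, swap → [19, 38, 52, 50, 69, 74, 41]
  52 vs smaller child 41 at index 6, swap → [19, 38, 41, 50, 69, 74, 52]
insert 20:
  append 20 at index 7 → [19, 38, 41, 50, 69, 74, 52, 20]
  20 < parent 50 at index 3, swap → [19, 38, 41, 20, 69, 74, 52, 50]
  20 < parent 38 at index 1, swap → [19, 20, 41, 38, 69, 74, 52, 50]
extract-min → returns 19:
  remove root 19; move last element 50 to root → [50, 20, 41, 38, 69, 74, 52]
  50 vs smaller child 20 at index 1, swap → [20, 50, 41, 38, 69, 74, 52]
  50 vs smaller child 38 at index 3, swap → [20, 38, 41, 50, 69, 74, 52]
insert 67:
  append 67 at index 7 → [20, 38, 41, 50, 69, 74, 52, 67] (no swap needed)
extract-min → returns 20:
  remove root 20; move last element 67 to root → [67, 38, 41, 50, 69, 74, 52]
  67 vs smaller child 38 at index 1, swap → [38, 67, 41, 50, 69, 74, 52]
  67 vs smaller child 50 at index 3, swap → [38, 50, 41, 67, 69, 74, 52]

[38, 50, 41, 67, 69, 74, 52]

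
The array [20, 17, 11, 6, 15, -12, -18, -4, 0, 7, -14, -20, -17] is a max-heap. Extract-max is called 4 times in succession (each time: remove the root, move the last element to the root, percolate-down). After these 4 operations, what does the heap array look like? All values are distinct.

[7, 6, -12, 0, -14, -20, -18, -4, -17]

extract-max #1 returns 20:
  remove root 20; move last element -17 to root → [-17, 17, 11, 6, 15, -12, -18, -4, 0, 7, -14, -20]
  -17 vs larger child 17 at index 1, swap → [17, -17, 11, 6, 15, -12, -18, -4, 0, 7, -14, -20]
  -17 vs larger child 15 at index 4, swap → [17, 15, 11, 6, -17, -12, -18, -4, 0, 7, -14, -20]
  -17 vs larger child 7 at index 9, swap → [17, 15, 11, 6, 7, -12, -18, -4, 0, -17, -14, -20]
extract-max #2 returns 17:
  remove root 17; move last element -20 to root → [-20, 15, 11, 6, 7, -12, -18, -4, 0, -17, -14]
  -20 vs larger child 15 at index 1, swap → [15, -20, 11, 6, 7, -12, -18, -4, 0, -17, -14]
  -20 vs larger child 7 at index 4, swap → [15, 7, 11, 6, -20, -12, -18, -4, 0, -17, -14]
  -20 vs larger child -14 at index 10, swap → [15, 7, 11, 6, -14, -12, -18, -4, 0, -17, -20]
extract-max #3 returns 15:
  remove root 15; move last element -20 to root → [-20, 7, 11, 6, -14, -12, -18, -4, 0, -17]
  -20 vs larger child 11 at index 2, swap → [11, 7, -20, 6, -14, -12, -18, -4, 0, -17]
  -20 vs larger child -12 at index 5, swap → [11, 7, -12, 6, -14, -20, -18, -4, 0, -17]
extract-max #4 returns 11:
  remove root 11; move last element -17 to root → [-17, 7, -12, 6, -14, -20, -18, -4, 0]
  -17 vs larger child 7 at index 1, swap → [7, -17, -12, 6, -14, -20, -18, -4, 0]
  -17 vs larger child 6 at index 3, swap → [7, 6, -12, -17, -14, -20, -18, -4, 0]
  -17 vs larger child 0 at index 8, swap → [7, 6, -12, 0, -14, -20, -18, -4, -17]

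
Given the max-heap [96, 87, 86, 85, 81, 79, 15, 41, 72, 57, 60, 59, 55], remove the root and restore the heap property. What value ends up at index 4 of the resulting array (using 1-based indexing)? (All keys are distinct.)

72

remove root 96; move last element 55 to root → [55, 87, 86, 85, 81, 79, 15, 41, 72, 57, 60, 59]
55 vs larger child 87 at index 2, swap → [87, 55, 86, 85, 81, 79, 15, 41, 72, 57, 60, 59]
55 vs larger child 85 at index 4, swap → [87, 85, 86, 55, 81, 79, 15, 41, 72, 57, 60, 59]
55 vs larger child 72 at index 9, swap → [87, 85, 86, 72, 81, 79, 15, 41, 55, 57, 60, 59]
resulting array: [87, 85, 86, 72, 81, 79, 15, 41, 55, 57, 60, 59]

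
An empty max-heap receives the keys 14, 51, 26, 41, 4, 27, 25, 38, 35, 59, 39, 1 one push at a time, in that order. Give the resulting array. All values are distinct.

Insert 14:
  append 14 at index 0 → [14] (no swap needed)
Insert 51:
  append 51 at index 1 → [14, 51]
  51 > parent 14 at index 0, swap → [51, 14]
Insert 26:
  append 26 at index 2 → [51, 14, 26] (no swap needed)
Insert 41:
  append 41 at index 3 → [51, 14, 26, 41]
  41 > parent 14 at index 1, swap → [51, 41, 26, 14]
Insert 4:
  append 4 at index 4 → [51, 41, 26, 14, 4] (no swap needed)
Insert 27:
  append 27 at index 5 → [51, 41, 26, 14, 4, 27]
  27 > parent 26 at index 2, swap → [51, 41, 27, 14, 4, 26]
Insert 25:
  append 25 at index 6 → [51, 41, 27, 14, 4, 26, 25] (no swap needed)
Insert 38:
  append 38 at index 7 → [51, 41, 27, 14, 4, 26, 25, 38]
  38 > parent 14 at index 3, swap → [51, 41, 27, 38, 4, 26, 25, 14]
Insert 35:
  append 35 at index 8 → [51, 41, 27, 38, 4, 26, 25, 14, 35] (no swap needed)
Insert 59:
  append 59 at index 9 → [51, 41, 27, 38, 4, 26, 25, 14, 35, 59]
  59 > parent 4 at index 4, swap → [51, 41, 27, 38, 59, 26, 25, 14, 35, 4]
  59 > parent 41 at index 1, swap → [51, 59, 27, 38, 41, 26, 25, 14, 35, 4]
  59 > parent 51 at index 0, swap → [59, 51, 27, 38, 41, 26, 25, 14, 35, 4]
Insert 39:
  append 39 at index 10 → [59, 51, 27, 38, 41, 26, 25, 14, 35, 4, 39] (no swap needed)
Insert 1:
  append 1 at index 11 → [59, 51, 27, 38, 41, 26, 25, 14, 35, 4, 39, 1] (no swap needed)

[59, 51, 27, 38, 41, 26, 25, 14, 35, 4, 39, 1]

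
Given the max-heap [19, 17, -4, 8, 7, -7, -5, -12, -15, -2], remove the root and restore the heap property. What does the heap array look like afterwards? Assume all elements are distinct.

[17, 8, -4, -2, 7, -7, -5, -12, -15]

remove root 19; move last element -2 to root → [-2, 17, -4, 8, 7, -7, -5, -12, -15]
-2 vs larger child 17 at index 1, swap → [17, -2, -4, 8, 7, -7, -5, -12, -15]
-2 vs larger child 8 at index 3, swap → [17, 8, -4, -2, 7, -7, -5, -12, -15]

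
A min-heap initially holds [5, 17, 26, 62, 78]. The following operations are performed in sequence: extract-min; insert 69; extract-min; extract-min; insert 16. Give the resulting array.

[16, 62, 69, 78]

extract-min → returns 5:
  remove root 5; move last element 78 to root → [78, 17, 26, 62]
  78 vs smaller child 17 at index 1, swap → [17, 78, 26, 62]
  78 vs only child 62 at index 3, swap → [17, 62, 26, 78]
insert 69:
  append 69 at index 4 → [17, 62, 26, 78, 69] (no swap needed)
extract-min → returns 17:
  remove root 17; move last element 69 to root → [69, 62, 26, 78]
  69 vs smaller child 26 at index 2, swap → [26, 62, 69, 78]
extract-min → returns 26:
  remove root 26; move last element 78 to root → [78, 62, 69]
  78 vs smaller child 62 at index 1, swap → [62, 78, 69]
insert 16:
  append 16 at index 3 → [62, 78, 69, 16]
  16 < parent 78 at index 1, swap → [62, 16, 69, 78]
  16 < parent 62 at index 0, swap → [16, 62, 69, 78]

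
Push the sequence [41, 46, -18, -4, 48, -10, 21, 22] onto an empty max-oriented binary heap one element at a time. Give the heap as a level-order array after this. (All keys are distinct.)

Insert 41:
  append 41 at index 0 → [41] (no swap needed)
Insert 46:
  append 46 at index 1 → [41, 46]
  46 > parent 41 at index 0, swap → [46, 41]
Insert -18:
  append -18 at index 2 → [46, 41, -18] (no swap needed)
Insert -4:
  append -4 at index 3 → [46, 41, -18, -4] (no swap needed)
Insert 48:
  append 48 at index 4 → [46, 41, -18, -4, 48]
  48 > parent 41 at index 1, swap → [46, 48, -18, -4, 41]
  48 > parent 46 at index 0, swap → [48, 46, -18, -4, 41]
Insert -10:
  append -10 at index 5 → [48, 46, -18, -4, 41, -10]
  -10 > parent -18 at index 2, swap → [48, 46, -10, -4, 41, -18]
Insert 21:
  append 21 at index 6 → [48, 46, -10, -4, 41, -18, 21]
  21 > parent -10 at index 2, swap → [48, 46, 21, -4, 41, -18, -10]
Insert 22:
  append 22 at index 7 → [48, 46, 21, -4, 41, -18, -10, 22]
  22 > parent -4 at index 3, swap → [48, 46, 21, 22, 41, -18, -10, -4]

[48, 46, 21, 22, 41, -18, -10, -4]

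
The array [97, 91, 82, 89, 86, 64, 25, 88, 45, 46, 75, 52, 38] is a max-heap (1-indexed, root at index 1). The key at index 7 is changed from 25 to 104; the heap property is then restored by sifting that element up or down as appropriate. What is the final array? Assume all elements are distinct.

set index 7 from 25 to 104 → [97, 91, 82, 89, 86, 64, 104, 88, 45, 46, 75, 52, 38]
104 > parent 82 at index 3, swap → [97, 91, 104, 89, 86, 64, 82, 88, 45, 46, 75, 52, 38]
104 > parent 97 at index 1, swap → [104, 91, 97, 89, 86, 64, 82, 88, 45, 46, 75, 52, 38]

[104, 91, 97, 89, 86, 64, 82, 88, 45, 46, 75, 52, 38]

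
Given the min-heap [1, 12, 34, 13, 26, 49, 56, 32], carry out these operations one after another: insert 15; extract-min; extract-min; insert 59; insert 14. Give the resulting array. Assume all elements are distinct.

insert 15:
  append 15 at index 8 → [1, 12, 34, 13, 26, 49, 56, 32, 15] (no swap needed)
extract-min → returns 1:
  remove root 1; move last element 15 to root → [15, 12, 34, 13, 26, 49, 56, 32]
  15 vs smaller child 12 at index 1, swap → [12, 15, 34, 13, 26, 49, 56, 32]
  15 vs smaller child 13 at index 3, swap → [12, 13, 34, 15, 26, 49, 56, 32]
extract-min → returns 12:
  remove root 12; move last element 32 to root → [32, 13, 34, 15, 26, 49, 56]
  32 vs smaller child 13 at index 1, swap → [13, 32, 34, 15, 26, 49, 56]
  32 vs smaller child 15 at index 3, swap → [13, 15, 34, 32, 26, 49, 56]
insert 59:
  append 59 at index 7 → [13, 15, 34, 32, 26, 49, 56, 59] (no swap needed)
insert 14:
  append 14 at index 8 → [13, 15, 34, 32, 26, 49, 56, 59, 14]
  14 < parent 32 at index 3, swap → [13, 15, 34, 14, 26, 49, 56, 59, 32]
  14 < parent 15 at index 1, swap → [13, 14, 34, 15, 26, 49, 56, 59, 32]

[13, 14, 34, 15, 26, 49, 56, 59, 32]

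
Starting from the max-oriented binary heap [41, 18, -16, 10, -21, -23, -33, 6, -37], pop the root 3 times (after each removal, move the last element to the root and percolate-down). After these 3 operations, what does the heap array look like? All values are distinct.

extract-max #1 returns 41:
  remove root 41; move last element -37 to root → [-37, 18, -16, 10, -21, -23, -33, 6]
  -37 vs larger child 18 at index 1, swap → [18, -37, -16, 10, -21, -23, -33, 6]
  -37 vs larger child 10 at index 3, swap → [18, 10, -16, -37, -21, -23, -33, 6]
  -37 vs only child 6 at index 7, swap → [18, 10, -16, 6, -21, -23, -33, -37]
extract-max #2 returns 18:
  remove root 18; move last element -37 to root → [-37, 10, -16, 6, -21, -23, -33]
  -37 vs larger child 10 at index 1, swap → [10, -37, -16, 6, -21, -23, -33]
  -37 vs larger child 6 at index 3, swap → [10, 6, -16, -37, -21, -23, -33]
extract-max #3 returns 10:
  remove root 10; move last element -33 to root → [-33, 6, -16, -37, -21, -23]
  -33 vs larger child 6 at index 1, swap → [6, -33, -16, -37, -21, -23]
  -33 vs larger child -21 at index 4, swap → [6, -21, -16, -37, -33, -23]

[6, -21, -16, -37, -33, -23]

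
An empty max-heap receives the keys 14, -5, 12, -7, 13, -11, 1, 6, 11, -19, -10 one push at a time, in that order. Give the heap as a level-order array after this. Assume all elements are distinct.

[14, 13, 12, 11, -5, -11, 1, -7, 6, -19, -10]

Insert 14:
  append 14 at index 0 → [14] (no swap needed)
Insert -5:
  append -5 at index 1 → [14, -5] (no swap needed)
Insert 12:
  append 12 at index 2 → [14, -5, 12] (no swap needed)
Insert -7:
  append -7 at index 3 → [14, -5, 12, -7] (no swap needed)
Insert 13:
  append 13 at index 4 → [14, -5, 12, -7, 13]
  13 > parent -5 at index 1, swap → [14, 13, 12, -7, -5]
Insert -11:
  append -11 at index 5 → [14, 13, 12, -7, -5, -11] (no swap needed)
Insert 1:
  append 1 at index 6 → [14, 13, 12, -7, -5, -11, 1] (no swap needed)
Insert 6:
  append 6 at index 7 → [14, 13, 12, -7, -5, -11, 1, 6]
  6 > parent -7 at index 3, swap → [14, 13, 12, 6, -5, -11, 1, -7]
Insert 11:
  append 11 at index 8 → [14, 13, 12, 6, -5, -11, 1, -7, 11]
  11 > parent 6 at index 3, swap → [14, 13, 12, 11, -5, -11, 1, -7, 6]
Insert -19:
  append -19 at index 9 → [14, 13, 12, 11, -5, -11, 1, -7, 6, -19] (no swap needed)
Insert -10:
  append -10 at index 10 → [14, 13, 12, 11, -5, -11, 1, -7, 6, -19, -10] (no swap needed)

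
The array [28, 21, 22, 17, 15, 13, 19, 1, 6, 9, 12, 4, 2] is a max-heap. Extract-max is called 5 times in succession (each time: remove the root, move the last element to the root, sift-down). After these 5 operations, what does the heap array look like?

[15, 9, 13, 6, 4, 12, 2, 1]

extract-max #1 returns 28:
  remove root 28; move last element 2 to root → [2, 21, 22, 17, 15, 13, 19, 1, 6, 9, 12, 4]
  2 vs larger child 22 at index 2, swap → [22, 21, 2, 17, 15, 13, 19, 1, 6, 9, 12, 4]
  2 vs larger child 19 at index 6, swap → [22, 21, 19, 17, 15, 13, 2, 1, 6, 9, 12, 4]
extract-max #2 returns 22:
  remove root 22; move last element 4 to root → [4, 21, 19, 17, 15, 13, 2, 1, 6, 9, 12]
  4 vs larger child 21 at index 1, swap → [21, 4, 19, 17, 15, 13, 2, 1, 6, 9, 12]
  4 vs larger child 17 at index 3, swap → [21, 17, 19, 4, 15, 13, 2, 1, 6, 9, 12]
  4 vs larger child 6 at index 8, swap → [21, 17, 19, 6, 15, 13, 2, 1, 4, 9, 12]
extract-max #3 returns 21:
  remove root 21; move last element 12 to root → [12, 17, 19, 6, 15, 13, 2, 1, 4, 9]
  12 vs larger child 19 at index 2, swap → [19, 17, 12, 6, 15, 13, 2, 1, 4, 9]
  12 vs larger child 13 at index 5, swap → [19, 17, 13, 6, 15, 12, 2, 1, 4, 9]
extract-max #4 returns 19:
  remove root 19; move last element 9 to root → [9, 17, 13, 6, 15, 12, 2, 1, 4]
  9 vs larger child 17 at index 1, swap → [17, 9, 13, 6, 15, 12, 2, 1, 4]
  9 vs larger child 15 at index 4, swap → [17, 15, 13, 6, 9, 12, 2, 1, 4]
extract-max #5 returns 17:
  remove root 17; move last element 4 to root → [4, 15, 13, 6, 9, 12, 2, 1]
  4 vs larger child 15 at index 1, swap → [15, 4, 13, 6, 9, 12, 2, 1]
  4 vs larger child 9 at index 4, swap → [15, 9, 13, 6, 4, 12, 2, 1]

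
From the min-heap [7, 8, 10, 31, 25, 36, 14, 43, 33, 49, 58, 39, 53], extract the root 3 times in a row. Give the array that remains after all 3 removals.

[14, 25, 36, 31, 49, 58, 39, 43, 33, 53]

extract-min #1 returns 7:
  remove root 7; move last element 53 to root → [53, 8, 10, 31, 25, 36, 14, 43, 33, 49, 58, 39]
  53 vs smaller child 8 at index 1, swap → [8, 53, 10, 31, 25, 36, 14, 43, 33, 49, 58, 39]
  53 vs smaller child 25 at index 4, swap → [8, 25, 10, 31, 53, 36, 14, 43, 33, 49, 58, 39]
  53 vs smaller child 49 at index 9, swap → [8, 25, 10, 31, 49, 36, 14, 43, 33, 53, 58, 39]
extract-min #2 returns 8:
  remove root 8; move last element 39 to root → [39, 25, 10, 31, 49, 36, 14, 43, 33, 53, 58]
  39 vs smaller child 10 at index 2, swap → [10, 25, 39, 31, 49, 36, 14, 43, 33, 53, 58]
  39 vs smaller child 14 at index 6, swap → [10, 25, 14, 31, 49, 36, 39, 43, 33, 53, 58]
extract-min #3 returns 10:
  remove root 10; move last element 58 to root → [58, 25, 14, 31, 49, 36, 39, 43, 33, 53]
  58 vs smaller child 14 at index 2, swap → [14, 25, 58, 31, 49, 36, 39, 43, 33, 53]
  58 vs smaller child 36 at index 5, swap → [14, 25, 36, 31, 49, 58, 39, 43, 33, 53]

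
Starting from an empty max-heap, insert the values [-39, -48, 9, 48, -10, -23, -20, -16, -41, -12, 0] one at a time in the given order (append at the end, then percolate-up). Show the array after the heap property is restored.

[48, 9, -20, -16, 0, -39, -23, -48, -41, -12, -10]

Insert -39:
  append -39 at index 0 → [-39] (no swap needed)
Insert -48:
  append -48 at index 1 → [-39, -48] (no swap needed)
Insert 9:
  append 9 at index 2 → [-39, -48, 9]
  9 > parent -39 at index 0, swap → [9, -48, -39]
Insert 48:
  append 48 at index 3 → [9, -48, -39, 48]
  48 > parent -48 at index 1, swap → [9, 48, -39, -48]
  48 > parent 9 at index 0, swap → [48, 9, -39, -48]
Insert -10:
  append -10 at index 4 → [48, 9, -39, -48, -10] (no swap needed)
Insert -23:
  append -23 at index 5 → [48, 9, -39, -48, -10, -23]
  -23 > parent -39 at index 2, swap → [48, 9, -23, -48, -10, -39]
Insert -20:
  append -20 at index 6 → [48, 9, -23, -48, -10, -39, -20]
  -20 > parent -23 at index 2, swap → [48, 9, -20, -48, -10, -39, -23]
Insert -16:
  append -16 at index 7 → [48, 9, -20, -48, -10, -39, -23, -16]
  -16 > parent -48 at index 3, swap → [48, 9, -20, -16, -10, -39, -23, -48]
Insert -41:
  append -41 at index 8 → [48, 9, -20, -16, -10, -39, -23, -48, -41] (no swap needed)
Insert -12:
  append -12 at index 9 → [48, 9, -20, -16, -10, -39, -23, -48, -41, -12] (no swap needed)
Insert 0:
  append 0 at index 10 → [48, 9, -20, -16, -10, -39, -23, -48, -41, -12, 0]
  0 > parent -10 at index 4, swap → [48, 9, -20, -16, 0, -39, -23, -48, -41, -12, -10]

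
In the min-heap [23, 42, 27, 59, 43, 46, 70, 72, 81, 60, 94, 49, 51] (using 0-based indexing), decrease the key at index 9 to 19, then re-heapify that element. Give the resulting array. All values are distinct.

set index 9 from 60 to 19 → [23, 42, 27, 59, 43, 46, 70, 72, 81, 19, 94, 49, 51]
19 < parent 43 at index 4, swap → [23, 42, 27, 59, 19, 46, 70, 72, 81, 43, 94, 49, 51]
19 < parent 42 at index 1, swap → [23, 19, 27, 59, 42, 46, 70, 72, 81, 43, 94, 49, 51]
19 < parent 23 at index 0, swap → [19, 23, 27, 59, 42, 46, 70, 72, 81, 43, 94, 49, 51]

[19, 23, 27, 59, 42, 46, 70, 72, 81, 43, 94, 49, 51]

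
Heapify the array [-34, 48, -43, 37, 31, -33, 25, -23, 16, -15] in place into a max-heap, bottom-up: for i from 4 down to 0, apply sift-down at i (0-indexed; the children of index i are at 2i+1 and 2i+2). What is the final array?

sift down from index 4: already satisfies heap property
sift down from index 3: already satisfies heap property
sift down from index 2:
  -43 vs larger child 25 at index 6, swap → [-34, 48, 25, 37, 31, -33, -43, -23, 16, -15]
sift down from index 1: already satisfies heap property
sift down from index 0:
  -34 vs larger child 48 at index 1, swap → [48, -34, 25, 37, 31, -33, -43, -23, 16, -15]
  -34 vs larger child 37 at index 3, swap → [48, 37, 25, -34, 31, -33, -43, -23, 16, -15]
  -34 vs larger child 16 at index 8, swap → [48, 37, 25, 16, 31, -33, -43, -23, -34, -15]

[48, 37, 25, 16, 31, -33, -43, -23, -34, -15]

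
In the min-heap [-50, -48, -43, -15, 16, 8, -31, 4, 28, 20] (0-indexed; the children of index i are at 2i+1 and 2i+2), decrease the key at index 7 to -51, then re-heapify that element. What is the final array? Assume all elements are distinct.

set index 7 from 4 to -51 → [-50, -48, -43, -15, 16, 8, -31, -51, 28, 20]
-51 < parent -15 at index 3, swap → [-50, -48, -43, -51, 16, 8, -31, -15, 28, 20]
-51 < parent -48 at index 1, swap → [-50, -51, -43, -48, 16, 8, -31, -15, 28, 20]
-51 < parent -50 at index 0, swap → [-51, -50, -43, -48, 16, 8, -31, -15, 28, 20]

[-51, -50, -43, -48, 16, 8, -31, -15, 28, 20]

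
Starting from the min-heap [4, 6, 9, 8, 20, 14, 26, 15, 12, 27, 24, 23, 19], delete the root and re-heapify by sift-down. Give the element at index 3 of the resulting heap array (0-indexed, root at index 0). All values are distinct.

12

remove root 4; move last element 19 to root → [19, 6, 9, 8, 20, 14, 26, 15, 12, 27, 24, 23]
19 vs smaller child 6 at index 1, swap → [6, 19, 9, 8, 20, 14, 26, 15, 12, 27, 24, 23]
19 vs smaller child 8 at index 3, swap → [6, 8, 9, 19, 20, 14, 26, 15, 12, 27, 24, 23]
19 vs smaller child 12 at index 8, swap → [6, 8, 9, 12, 20, 14, 26, 15, 19, 27, 24, 23]
resulting array: [6, 8, 9, 12, 20, 14, 26, 15, 19, 27, 24, 23]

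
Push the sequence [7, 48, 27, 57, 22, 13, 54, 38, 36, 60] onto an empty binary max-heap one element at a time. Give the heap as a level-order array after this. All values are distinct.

Insert 7:
  append 7 at index 0 → [7] (no swap needed)
Insert 48:
  append 48 at index 1 → [7, 48]
  48 > parent 7 at index 0, swap → [48, 7]
Insert 27:
  append 27 at index 2 → [48, 7, 27] (no swap needed)
Insert 57:
  append 57 at index 3 → [48, 7, 27, 57]
  57 > parent 7 at index 1, swap → [48, 57, 27, 7]
  57 > parent 48 at index 0, swap → [57, 48, 27, 7]
Insert 22:
  append 22 at index 4 → [57, 48, 27, 7, 22] (no swap needed)
Insert 13:
  append 13 at index 5 → [57, 48, 27, 7, 22, 13] (no swap needed)
Insert 54:
  append 54 at index 6 → [57, 48, 27, 7, 22, 13, 54]
  54 > parent 27 at index 2, swap → [57, 48, 54, 7, 22, 13, 27]
Insert 38:
  append 38 at index 7 → [57, 48, 54, 7, 22, 13, 27, 38]
  38 > parent 7 at index 3, swap → [57, 48, 54, 38, 22, 13, 27, 7]
Insert 36:
  append 36 at index 8 → [57, 48, 54, 38, 22, 13, 27, 7, 36] (no swap needed)
Insert 60:
  append 60 at index 9 → [57, 48, 54, 38, 22, 13, 27, 7, 36, 60]
  60 > parent 22 at index 4, swap → [57, 48, 54, 38, 60, 13, 27, 7, 36, 22]
  60 > parent 48 at index 1, swap → [57, 60, 54, 38, 48, 13, 27, 7, 36, 22]
  60 > parent 57 at index 0, swap → [60, 57, 54, 38, 48, 13, 27, 7, 36, 22]

[60, 57, 54, 38, 48, 13, 27, 7, 36, 22]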